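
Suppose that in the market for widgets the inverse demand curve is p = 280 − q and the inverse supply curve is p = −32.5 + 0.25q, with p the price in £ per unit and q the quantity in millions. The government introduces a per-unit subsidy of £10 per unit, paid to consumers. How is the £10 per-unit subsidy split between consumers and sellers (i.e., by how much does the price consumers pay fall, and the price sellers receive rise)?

Consumers gain £8 per unit; sellers gain £2 per unit.

Inverting to q(p) form: qd = 280 − p; qs = 4p + 130.
Without the subsidy, 280 − p = 4p + 130 gives 5p = 150, so p* = £30 and q* = 250.
With a per-unit subsidy paid to consumers, each effectively pays p − 10, so demand becomes qd = 280 − (p − 10).
New equilibrium: consumers pay £22, sellers receive £32, q = 258. (Wedge: pb − ps = −10.)
Gain to consumers: £8; to sellers: £2. (They sum to £10.)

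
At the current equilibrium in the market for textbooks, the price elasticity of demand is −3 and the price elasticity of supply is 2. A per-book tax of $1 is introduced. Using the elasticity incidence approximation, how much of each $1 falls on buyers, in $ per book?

Buyers bear ≈ $0.4 per book.

Incidence ratio: buyers' share ≈ εs / (εs + |εd|) = 2 / (2 + 3) = 0.4.
So buyers bear ≈ 0.4 × $1 = $0.4; suppliers bear $0.6.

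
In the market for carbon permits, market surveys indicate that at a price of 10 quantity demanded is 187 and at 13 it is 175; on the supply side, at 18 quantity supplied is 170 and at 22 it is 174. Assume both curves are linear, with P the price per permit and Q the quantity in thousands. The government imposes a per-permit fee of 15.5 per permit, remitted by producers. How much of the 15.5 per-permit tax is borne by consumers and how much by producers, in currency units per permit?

Demand slope: (175 − 187)/(13 − 10) = -4, so Qd = 227 − 4P.
Supply slope: (174 − 170)/(22 − 18) = 1, so Qs = P + 152.
Before the tax: set 227 − 4P = P + 152 → P* = 15, Q* = 167.
With the tax collected from producers, supply shifts: Qs = (P − 15.5) + 152.
New equilibrium: consumers pay 18.1, producers receive 2.6, Q = 154.6. (Wedge: Pb − Ps = 15.5.)
Burden on consumers: 3.1; on producers: 12.4. (They sum to 15.5.)
The less price-elastic side of the market bears the larger share of a per-unit tax.

Consumers bear 3.1 per permit; producers bear 12.4 per permit.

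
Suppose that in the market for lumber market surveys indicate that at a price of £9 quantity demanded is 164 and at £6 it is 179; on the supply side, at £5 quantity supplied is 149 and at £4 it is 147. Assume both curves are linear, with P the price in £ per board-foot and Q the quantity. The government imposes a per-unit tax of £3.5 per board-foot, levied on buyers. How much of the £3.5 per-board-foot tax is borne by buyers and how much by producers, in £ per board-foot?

Demand slope: (179 − 164)/(6 − 9) = -5, so Qd = 209 − 5P.
Supply slope: (147 − 149)/(4 − 5) = 2, so Qs = 2P + 139.
Without the tax, 209 − 5P = 2P + 139 gives 7P = 70, so P* = £10 and Q* = 159.
With the tax collected from buyers, demand (in seller-price terms) shifts: Qd = 209 − 5(P + 3.5).
New equilibrium: buyers pay £11, producers receive £7.5, Q = 154. (Wedge: Pb − Ps = 3.5.)
Burden on buyers: £1; on producers: £2.5. (They sum to £3.5.)

Buyers bear £1 per board-foot; producers bear £2.5 per board-foot.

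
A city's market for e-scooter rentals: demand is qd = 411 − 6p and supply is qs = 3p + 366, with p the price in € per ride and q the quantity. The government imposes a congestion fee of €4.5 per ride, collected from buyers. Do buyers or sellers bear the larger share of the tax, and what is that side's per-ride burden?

Before the tax: set 411 − 6p = 3p + 366 → p* = €5, q* = 381.
With the tax collected from buyers, demand (in seller-price terms) shifts: qd = 411 − 6(p + 4.5).
New equilibrium: buyers pay €6.5, sellers receive €2, q = 372. (Wedge: pb − ps = 4.5.)
Per-ride burden: buyers €1.5, sellers €3.
Sellers take the larger share because supply is less price-elastic here (demand slope 6 vs supply slope 3).
The less price-elastic side of the market bears the larger share of a per-unit tax.

Sellers bear the larger share: €3 per ride.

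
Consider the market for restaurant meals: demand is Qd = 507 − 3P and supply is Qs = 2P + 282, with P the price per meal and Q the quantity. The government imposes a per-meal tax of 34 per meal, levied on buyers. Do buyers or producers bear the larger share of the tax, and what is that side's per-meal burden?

Producers bear the larger share: 20.4 per meal.

Without the tax, 507 − 3P = 2P + 282 gives 5P = 225, so P* = 45 and Q* = 372.
With the tax collected from buyers, demand (in seller-price terms) shifts: Qd = 507 − 3(P + 34).
Solving gives Q = 331.2 with buyers paying 58.6 and producers receiving 24.6 (the 34 wedge).
Per-meal burden: buyers 13.6, producers 20.4.
Producers take the larger share because supply is less price-elastic here (demand slope 3 vs supply slope 2).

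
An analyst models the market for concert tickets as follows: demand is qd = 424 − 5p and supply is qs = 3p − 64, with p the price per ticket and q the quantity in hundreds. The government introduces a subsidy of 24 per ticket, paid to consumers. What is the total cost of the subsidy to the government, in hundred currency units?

Without the subsidy, 424 − 5p = 3p − 64 gives 8p = 488, so p* = 61 and q* = 119.
With a per-unit subsidy paid to consumers, each effectively pays p − 24, so demand becomes qd = 424 − 5(p − 24).
New equilibrium: consumers pay 52, suppliers receive 76, q = 164. (Wedge: pb − ps = −24.)
Outlay = t · Q = 24 · 164 = 3936.

Government outlay = 3936 hundred.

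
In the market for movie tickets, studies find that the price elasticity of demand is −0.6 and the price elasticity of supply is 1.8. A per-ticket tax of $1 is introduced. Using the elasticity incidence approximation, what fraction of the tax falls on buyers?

Buyers' share ≈ 0.75.

Incidence ratio: buyers' share ≈ εs / (εs + |εd|) = 1.8 / (1.8 + 0.6) = 0.75.
Supply is the more elastic side, so buyers bear the larger share.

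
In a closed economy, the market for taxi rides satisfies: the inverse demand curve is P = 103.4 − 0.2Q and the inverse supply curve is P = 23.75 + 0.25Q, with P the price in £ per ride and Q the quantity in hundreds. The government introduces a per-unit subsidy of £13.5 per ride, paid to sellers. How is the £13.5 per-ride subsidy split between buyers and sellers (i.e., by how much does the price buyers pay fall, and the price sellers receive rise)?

Rewrite in direct form: Qd = 517 − 5P and Qs = 4P − 95.
Without the subsidy, 517 − 5P = 4P − 95 gives 9P = 612, so P* = £68 and Q* = 177.
With a per-unit subsidy paid to sellers, each receives P + 13.5 per unit sold, so supply becomes Qs = 4(P + 13.5) − 95.
New equilibrium: buyers pay £62, sellers receive £75.5, Q = 207. (Wedge: Pb − Ps = −13.5.)
Gain to buyers: £6; to sellers: £7.5. (They sum to £13.5.)

Buyers gain £6 per ride; sellers gain £7.5 per ride.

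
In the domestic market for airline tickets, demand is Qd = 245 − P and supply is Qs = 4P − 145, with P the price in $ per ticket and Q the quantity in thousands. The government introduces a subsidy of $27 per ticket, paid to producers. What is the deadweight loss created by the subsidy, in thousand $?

Deadweight loss = $291.6 thousand.

Without the subsidy, 245 − P = 4P − 145 gives 5P = 390, so P* = $78 and Q* = 167.
With a per-unit subsidy paid to producers, each receives P + 27 per unit sold, so supply becomes Qs = 4(P + 27) − 145.
New equilibrium: buyers pay $56.4, producers receive $83.4, Q = 188.6. (Wedge: Pb − Ps = −27.)
Quantity rises by |ΔQ| = |167 − 188.6| = 21.6.
DWL = ½ · t · |ΔQ| = ½ · 27 · 21.6 = $291.6.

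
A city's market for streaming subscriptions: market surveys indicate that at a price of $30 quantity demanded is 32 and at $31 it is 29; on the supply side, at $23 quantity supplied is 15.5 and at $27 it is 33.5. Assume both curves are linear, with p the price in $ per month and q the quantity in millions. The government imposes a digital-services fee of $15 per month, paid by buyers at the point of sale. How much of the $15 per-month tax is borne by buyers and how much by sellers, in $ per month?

Buyers bear $9 per month; sellers bear $6 per month.

Demand slope: (29 − 32)/(31 − 30) = -3, so qd = 122 − 3p.
Supply slope: (33.5 − 15.5)/(27 − 23) = 4.5, so qs = 4.5p − 88.
Without the tax, 122 − 3p = 4.5p − 88 gives 7.5p = 210, so p* = $28 and q* = 38.
With the tax collected from buyers, demand (in seller-price terms) shifts: qd = 122 − 3(p + 15).
New equilibrium: buyers pay $37, sellers receive $22, q = 11. (Wedge: pb − ps = 15.)
Burden on buyers: $9; on sellers: $6. (They sum to $15.)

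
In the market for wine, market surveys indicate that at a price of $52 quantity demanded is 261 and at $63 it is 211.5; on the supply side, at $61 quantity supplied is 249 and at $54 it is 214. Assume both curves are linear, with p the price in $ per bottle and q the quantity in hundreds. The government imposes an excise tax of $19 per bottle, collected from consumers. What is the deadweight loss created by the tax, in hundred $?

Deadweight loss = $427.5 hundred.

Demand slope: (211.5 − 261)/(63 − 52) = -4.5, so qd = 495 − 4.5p.
Supply slope: (214 − 249)/(54 − 61) = 5, so qs = 5p − 56.
Without the tax, 495 − 4.5p = 5p − 56 gives 9.5p = 551, so p* = $58 and q* = 234.
With the tax collected from consumers, demand (in seller-price terms) shifts: qd = 495 − 4.5(p + 19).
Solving gives q = 189 with consumers paying $68 and producers receiving $49 (the $19 wedge).
Quantity falls by |ΔQ| = |234 − 189| = 45.
DWL = ½ · t · |ΔQ| = ½ · 19 · 45 = $427.5.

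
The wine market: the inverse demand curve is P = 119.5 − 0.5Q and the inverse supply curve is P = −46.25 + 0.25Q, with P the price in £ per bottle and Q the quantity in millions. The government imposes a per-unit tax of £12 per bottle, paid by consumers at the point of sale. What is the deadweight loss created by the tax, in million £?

Deadweight loss = £96 million.

Rewrite in direct form: Qd = 239 − 2P and Qs = 4P + 185.
Without the tax, 239 − 2P = 4P + 185 gives 6P = 54, so P* = £9 and Q* = 221.
With the tax collected from consumers, demand (in seller-price terms) shifts: Qd = 239 − 2(P + 12).
New equilibrium: consumers pay £17, sellers receive £5, Q = 205. (Wedge: Pb − Ps = 12.)
Quantity falls by |ΔQ| = |221 − 205| = 16.
DWL = ½ · t · |ΔQ| = ½ · 12 · 16 = £96.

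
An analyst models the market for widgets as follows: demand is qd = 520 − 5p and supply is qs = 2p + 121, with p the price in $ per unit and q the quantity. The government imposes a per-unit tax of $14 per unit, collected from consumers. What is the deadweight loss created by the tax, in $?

Deadweight loss = $140.

Before the tax: set 520 − 5p = 2p + 121 → p* = $57, q* = 235.
With the tax collected from consumers, demand (in seller-price terms) shifts: qd = 520 − 5(p + 14).
New equilibrium: consumers pay $61, sellers receive $47, q = 215. (Wedge: pb − ps = 14.)
Quantity falls by |ΔQ| = |235 − 215| = 20.
DWL = ½ · t · |ΔQ| = ½ · 14 · 20 = $140.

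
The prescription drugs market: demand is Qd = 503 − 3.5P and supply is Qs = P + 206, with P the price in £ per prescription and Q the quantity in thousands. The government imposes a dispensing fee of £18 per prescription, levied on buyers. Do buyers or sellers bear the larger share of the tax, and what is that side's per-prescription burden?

Before the tax: set 503 − 3.5P = P + 206 → P* = £66, Q* = 272.
With the tax collected from buyers, demand (in seller-price terms) shifts: Qd = 503 − 3.5(P + 18).
Solving gives Q = 258 with buyers paying £70 and sellers receiving £52 (the £18 wedge).
Per-prescription burden: buyers £4, sellers £14.
Sellers take the larger share because supply is less price-elastic here (demand slope 3.5 vs supply slope 1).

Sellers bear the larger share: £14 per prescription.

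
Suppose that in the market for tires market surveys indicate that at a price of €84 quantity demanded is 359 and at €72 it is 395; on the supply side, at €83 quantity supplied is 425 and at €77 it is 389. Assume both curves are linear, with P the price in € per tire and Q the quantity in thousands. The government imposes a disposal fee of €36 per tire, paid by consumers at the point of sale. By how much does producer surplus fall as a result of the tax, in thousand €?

Demand slope: (395 − 359)/(72 − 84) = -3, so Qd = 611 − 3P.
Supply slope: (389 − 425)/(77 − 83) = 6, so Qs = 6P − 73.
Without the tax, 611 − 3P = 6P − 73 gives 9P = 684, so P* = €76 and Q* = 383.
With the tax collected from consumers, demand (in seller-price terms) shifts: Qd = 611 − 3(P + 36).
Solving gives Q = 311 with consumers paying €100 and sellers receiving €64 (the €36 wedge).
ΔPS is the trapezoid between Q = 311 and Q = 383 of height €12: ½ · (383 + 311) · 12 = €4164.

Producer surplus falls by €4164 thousand.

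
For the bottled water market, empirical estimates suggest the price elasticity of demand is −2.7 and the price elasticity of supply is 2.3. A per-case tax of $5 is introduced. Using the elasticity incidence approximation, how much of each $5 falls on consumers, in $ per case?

Consumers bear ≈ $2.3 per case.

Incidence ratio: consumers' share ≈ εs / (εs + |εd|) = 2.3 / (2.3 + 2.7) = 0.46.
So consumers bear ≈ 0.46 × $5 = $2.3; sellers bear $2.7.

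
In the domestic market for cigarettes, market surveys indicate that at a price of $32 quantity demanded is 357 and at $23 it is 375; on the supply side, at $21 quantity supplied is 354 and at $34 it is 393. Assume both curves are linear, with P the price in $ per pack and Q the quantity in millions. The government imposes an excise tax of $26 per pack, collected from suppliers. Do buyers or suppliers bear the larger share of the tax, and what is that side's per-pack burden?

Buyers bear the larger share: $15.6 per pack.

Demand slope: (375 − 357)/(23 − 32) = -2, so Qd = 421 − 2P.
Supply slope: (393 − 354)/(34 − 21) = 3, so Qs = 3P + 291.
Before the tax: set 421 − 2P = 3P + 291 → P* = $26, Q* = 369.
With the tax collected from suppliers, supply shifts: Qs = 3(P − 26) + 291.
New equilibrium: buyers pay $41.6, suppliers receive $15.6, Q = 337.8. (Wedge: Pb − Ps = 26.)
Per-pack burden: buyers $15.6, suppliers $10.4.
Buyers take the larger share because demand is less price-elastic here (demand slope 2 vs supply slope 3).
The less price-elastic side of the market bears the larger share of a per-unit tax.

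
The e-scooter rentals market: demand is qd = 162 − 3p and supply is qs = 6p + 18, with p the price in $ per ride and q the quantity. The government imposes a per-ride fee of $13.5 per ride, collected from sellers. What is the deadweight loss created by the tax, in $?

Deadweight loss = $182.25.

Without the tax, 162 − 3p = 6p + 18 gives 9p = 144, so p* = $16 and q* = 114.
With the tax collected from sellers, supply shifts: qs = 6(p − 13.5) + 18.
New equilibrium: consumers pay $25, sellers receive $11.5, q = 87. (Wedge: pb − ps = 13.5.)
Quantity falls by |ΔQ| = |114 − 87| = 27.
DWL = ½ · t · |ΔQ| = ½ · 13.5 · 27 = $182.25.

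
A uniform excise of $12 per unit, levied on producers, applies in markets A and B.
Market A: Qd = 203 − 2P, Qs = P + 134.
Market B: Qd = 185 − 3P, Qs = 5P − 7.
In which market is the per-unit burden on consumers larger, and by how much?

Market A: pre-tax P* = $23, Q* = 157; post-tax Q = 149; per-unit burden on consumers = $4.
Market B: pre-tax P* = $24, Q* = 113; post-tax Q = 90.5; per-unit burden on consumers = $7.5.
Difference: $4 vs $7.5 → market B is larger by $3.5.

Market B, by $3.5.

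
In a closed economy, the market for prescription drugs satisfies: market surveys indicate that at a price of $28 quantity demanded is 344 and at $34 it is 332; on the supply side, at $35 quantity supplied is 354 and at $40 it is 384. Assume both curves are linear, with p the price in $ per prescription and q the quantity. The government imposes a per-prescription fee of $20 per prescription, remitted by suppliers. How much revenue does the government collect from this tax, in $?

Demand slope: (332 − 344)/(34 − 28) = -2, so qd = 400 − 2p.
Supply slope: (384 − 354)/(40 − 35) = 6, so qs = 6p + 144.
Before the tax: set 400 − 2p = 6p + 144 → p* = $32, q* = 336.
With the tax collected from suppliers, supply shifts: qs = 6(p − 20) + 144.
New equilibrium: buyers pay $47, suppliers receive $27, q = 306. (Wedge: pb − ps = 20.)
Revenue = t · Q = 20 · 306 = $6120.

Tax revenue = $6120.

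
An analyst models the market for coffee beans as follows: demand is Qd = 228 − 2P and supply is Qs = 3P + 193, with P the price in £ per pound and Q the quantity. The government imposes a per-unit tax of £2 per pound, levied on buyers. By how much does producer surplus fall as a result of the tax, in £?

Producer surplus falls by £170.24.

Without the tax, 228 − 2P = 3P + 193 gives 5P = 35, so P* = £7 and Q* = 214.
With the tax collected from buyers, demand (in seller-price terms) shifts: Qd = 228 − 2(P + 2).
Solving gives Q = 211.6 with buyers paying £8.2 and producers receiving £6.2 (the £2 wedge).
ΔPS is the trapezoid between Q = 211.6 and Q = 214 of height £0.8: ½ · (214 + 211.6) · 0.8 = £170.24.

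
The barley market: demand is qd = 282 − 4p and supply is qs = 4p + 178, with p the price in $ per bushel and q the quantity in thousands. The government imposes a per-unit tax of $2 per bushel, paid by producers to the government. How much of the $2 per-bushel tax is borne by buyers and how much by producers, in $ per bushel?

Without the tax, 282 − 4p = 4p + 178 gives 8p = 104, so p* = $13 and q* = 230.
With the tax collected from producers, supply shifts: qs = 4(p − 2) + 178.
New equilibrium: buyers pay $14, producers receive $12, q = 226. (Wedge: pb − ps = 2.)
Burden on buyers: $1; on producers: $1. (They sum to $2.)
The less price-elastic side of the market bears the larger share of a per-unit tax.

Buyers bear $1 per bushel; producers bear $1 per bushel.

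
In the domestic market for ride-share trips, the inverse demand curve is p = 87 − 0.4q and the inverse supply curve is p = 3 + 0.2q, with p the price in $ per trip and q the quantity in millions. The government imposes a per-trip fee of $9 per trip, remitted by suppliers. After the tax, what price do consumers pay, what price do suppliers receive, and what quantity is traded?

Rewrite in direct form: qd = 217.5 − 2.5p and qs = 5p − 15.
Without the tax, 217.5 − 2.5p = 5p − 15 gives 7.5p = 232.5, so p* = $31 and q* = 140.
With the tax collected from suppliers, supply shifts: qs = 5(p − 9) − 15.
Solving gives q = 125 with consumers paying $37 and suppliers receiving $28 (the $9 wedge).

Consumers pay $37; suppliers receive $28; quantity = 125.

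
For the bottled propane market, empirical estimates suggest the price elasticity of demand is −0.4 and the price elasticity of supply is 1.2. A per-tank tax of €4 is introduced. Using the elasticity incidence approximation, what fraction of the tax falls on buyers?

Incidence ratio: buyers' share ≈ εs / (εs + |εd|) = 1.2 / (1.2 + 0.4) = 0.75.
Supply is the more elastic side, so buyers bear the larger share.

Buyers' share ≈ 0.75.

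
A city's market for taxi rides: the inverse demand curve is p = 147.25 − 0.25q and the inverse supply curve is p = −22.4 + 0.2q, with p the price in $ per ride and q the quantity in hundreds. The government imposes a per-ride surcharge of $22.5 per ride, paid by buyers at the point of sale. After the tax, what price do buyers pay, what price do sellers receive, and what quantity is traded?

Buyers pay $65.5; sellers receive $43; quantity = 327.

Rewrite in direct form: qd = 589 − 4p and qs = 5p + 112.
Before the tax: set 589 − 4p = 5p + 112 → p* = $53, q* = 377.
With the tax collected from buyers, demand (in seller-price terms) shifts: qd = 589 − 4(p + 22.5).
Solving gives q = 327 with buyers paying $65.5 and sellers receiving $43 (the $22.5 wedge).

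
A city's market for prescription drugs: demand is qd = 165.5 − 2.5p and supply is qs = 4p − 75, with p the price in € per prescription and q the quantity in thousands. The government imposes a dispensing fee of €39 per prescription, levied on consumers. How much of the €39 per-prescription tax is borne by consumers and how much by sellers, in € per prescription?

Without the tax, 165.5 − 2.5p = 4p − 75 gives 6.5p = 240.5, so p* = €37 and q* = 73.
With the tax collected from consumers, demand (in seller-price terms) shifts: qd = 165.5 − 2.5(p + 39).
New equilibrium: consumers pay €61, sellers receive €22, q = 13. (Wedge: pb − ps = 39.)
Burden on consumers: €24; on sellers: €15. (They sum to €39.)

Consumers bear €24 per prescription; sellers bear €15 per prescription.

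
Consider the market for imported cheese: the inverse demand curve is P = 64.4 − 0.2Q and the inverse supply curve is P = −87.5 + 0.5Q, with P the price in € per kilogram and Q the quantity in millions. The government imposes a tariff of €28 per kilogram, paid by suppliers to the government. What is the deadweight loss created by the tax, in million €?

Inverting to Q(P) form: Qd = 322 − 5P; Qs = 2P + 175.
Without the tax, 322 − 5P = 2P + 175 gives 7P = 147, so P* = €21 and Q* = 217.
With the tax collected from suppliers, supply shifts: Qs = 2(P − 28) + 175.
New equilibrium: buyers pay €29, suppliers receive €1, Q = 177. (Wedge: Pb − Ps = 28.)
Quantity falls by |ΔQ| = |217 − 177| = 40.
DWL = ½ · t · |ΔQ| = ½ · 28 · 40 = €560.

Deadweight loss = €560 million.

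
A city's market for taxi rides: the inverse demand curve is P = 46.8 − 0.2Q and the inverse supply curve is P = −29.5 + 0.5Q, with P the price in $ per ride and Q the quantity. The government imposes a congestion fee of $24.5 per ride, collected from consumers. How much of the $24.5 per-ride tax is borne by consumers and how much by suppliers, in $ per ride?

Consumers bear $7 per ride; suppliers bear $17.5 per ride.

Rewrite in direct form: Qd = 234 − 5P and Qs = 2P + 59.
Before the tax: set 234 − 5P = 2P + 59 → P* = $25, Q* = 109.
With the tax collected from consumers, demand (in seller-price terms) shifts: Qd = 234 − 5(P + 24.5).
New equilibrium: consumers pay $32, suppliers receive $7.5, Q = 74. (Wedge: Pb − Ps = 24.5.)
Burden on consumers: $7; on suppliers: $17.5. (They sum to $24.5.)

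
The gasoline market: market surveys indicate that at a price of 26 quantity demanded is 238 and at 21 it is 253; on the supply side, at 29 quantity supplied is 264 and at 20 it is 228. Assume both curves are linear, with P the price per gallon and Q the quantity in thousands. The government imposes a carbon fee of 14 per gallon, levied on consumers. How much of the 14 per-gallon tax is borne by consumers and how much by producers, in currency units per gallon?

Consumers bear 8 per gallon; producers bear 6 per gallon.

Demand slope: (253 − 238)/(21 − 26) = -3, so Qd = 316 − 3P.
Supply slope: (228 − 264)/(20 − 29) = 4, so Qs = 4P + 148.
Before the tax: set 316 − 3P = 4P + 148 → P* = 24, Q* = 244.
With the tax collected from consumers, demand (in seller-price terms) shifts: Qd = 316 − 3(P + 14).
Solving gives Q = 220 with consumers paying 32 and producers receiving 18 (the 14 wedge).
Burden on consumers: 8; on producers: 6. (They sum to 14.)
The less price-elastic side of the market bears the larger share of a per-unit tax.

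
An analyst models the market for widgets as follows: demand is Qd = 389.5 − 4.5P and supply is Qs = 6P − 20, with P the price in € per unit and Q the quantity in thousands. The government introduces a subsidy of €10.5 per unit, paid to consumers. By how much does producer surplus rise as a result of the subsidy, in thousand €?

Producer surplus rises by €1023.75 thousand.

Without the subsidy, 389.5 − 4.5P = 6P − 20 gives 10.5P = 409.5, so P* = €39 and Q* = 214.
With a per-unit subsidy paid to consumers, each effectively pays P − 10.5, so demand becomes Qd = 389.5 − 4.5(P − 10.5).
Solving gives Q = 241 with consumers paying €33 and sellers receiving €43.5 (the €10.5 wedge).
ΔPS is the trapezoid between Q = 241 and Q = 214 of height €4.5: ½ · (214 + 241) · 4.5 = €1023.75.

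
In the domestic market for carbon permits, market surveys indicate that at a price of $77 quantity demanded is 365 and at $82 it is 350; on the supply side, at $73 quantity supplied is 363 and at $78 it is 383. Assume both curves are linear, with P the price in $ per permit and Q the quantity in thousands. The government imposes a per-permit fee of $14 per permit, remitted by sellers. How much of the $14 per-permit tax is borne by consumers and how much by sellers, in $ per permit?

Consumers bear $8 per permit; sellers bear $6 per permit.

Demand slope: (350 − 365)/(82 − 77) = -3, so Qd = 596 − 3P.
Supply slope: (383 − 363)/(78 − 73) = 4, so Qs = 4P + 71.
Before the tax: set 596 − 3P = 4P + 71 → P* = $75, Q* = 371.
With the tax collected from sellers, supply shifts: Qs = 4(P − 14) + 71.
Solving gives Q = 347 with consumers paying $83 and sellers receiving $69 (the $14 wedge).
Burden on consumers: $8; on sellers: $6. (They sum to $14.)
The less price-elastic side of the market bears the larger share of a per-unit tax.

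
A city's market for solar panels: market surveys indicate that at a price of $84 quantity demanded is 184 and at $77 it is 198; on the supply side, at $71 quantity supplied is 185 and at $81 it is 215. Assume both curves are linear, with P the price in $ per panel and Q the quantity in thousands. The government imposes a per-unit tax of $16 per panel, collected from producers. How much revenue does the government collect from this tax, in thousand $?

Demand slope: (198 − 184)/(77 − 84) = -2, so Qd = 352 − 2P.
Supply slope: (215 − 185)/(81 − 71) = 3, so Qs = 3P − 28.
Before the tax: set 352 − 2P = 3P − 28 → P* = $76, Q* = 200.
With the tax collected from producers, supply shifts: Qs = 3(P − 16) − 28.
Solving gives Q = 180.8 with consumers paying $85.6 and producers receiving $69.6 (the $16 wedge).
Revenue = t · Q = 16 · 180.8 = $2892.8.

Tax revenue = $2892.8 thousand.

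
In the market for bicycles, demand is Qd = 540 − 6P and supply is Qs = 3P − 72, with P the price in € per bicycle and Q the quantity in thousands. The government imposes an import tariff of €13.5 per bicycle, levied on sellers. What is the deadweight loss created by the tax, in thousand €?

Before the tax: set 540 − 6P = 3P − 72 → P* = €68, Q* = 132.
With the tax collected from sellers, supply shifts: Qs = 3(P − 13.5) − 72.
New equilibrium: buyers pay €72.5, sellers receive €59, Q = 105. (Wedge: Pb − Ps = 13.5.)
Quantity falls by |ΔQ| = |132 − 105| = 27.
DWL = ½ · t · |ΔQ| = ½ · 13.5 · 27 = €182.25.

Deadweight loss = €182.25 thousand.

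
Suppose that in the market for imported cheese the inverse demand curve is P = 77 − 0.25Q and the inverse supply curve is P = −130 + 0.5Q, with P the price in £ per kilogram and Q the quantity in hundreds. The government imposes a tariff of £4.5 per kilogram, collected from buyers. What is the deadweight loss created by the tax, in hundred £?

Inverting to Q(P) form: Qd = 308 − 4P; Qs = 2P + 260.
Before the tax: set 308 − 4P = 2P + 260 → P* = £8, Q* = 276.
With the tax collected from buyers, demand (in seller-price terms) shifts: Qd = 308 − 4(P + 4.5).
New equilibrium: buyers pay £9.5, sellers receive £5, Q = 270. (Wedge: Pb − Ps = 4.5.)
Quantity falls by |ΔQ| = |276 − 270| = 6.
DWL = ½ · t · |ΔQ| = ½ · 4.5 · 6 = £13.5.

Deadweight loss = £13.5 hundred.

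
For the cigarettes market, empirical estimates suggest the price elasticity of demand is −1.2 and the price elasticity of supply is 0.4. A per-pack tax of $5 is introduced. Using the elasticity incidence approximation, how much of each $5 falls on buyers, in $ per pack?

Incidence ratio: buyers' share ≈ εs / (εs + |εd|) = 0.4 / (0.4 + 1.2) = 0.25.
So buyers bear ≈ 0.25 × $5 = $1.25; suppliers bear $3.75.

Buyers bear ≈ $1.25 per pack.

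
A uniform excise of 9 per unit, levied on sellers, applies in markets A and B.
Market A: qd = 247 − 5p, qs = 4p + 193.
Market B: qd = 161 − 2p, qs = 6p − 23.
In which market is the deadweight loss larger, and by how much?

Market A, by 29.25.

Market A: pre-tax p* = 6, q* = 217; post-tax q = 197; deadweight loss = 90.
Market B: pre-tax p* = 23, q* = 115; post-tax q = 101.5; deadweight loss = 60.75.
Difference: 90 vs 60.75 → market A is larger by 29.25.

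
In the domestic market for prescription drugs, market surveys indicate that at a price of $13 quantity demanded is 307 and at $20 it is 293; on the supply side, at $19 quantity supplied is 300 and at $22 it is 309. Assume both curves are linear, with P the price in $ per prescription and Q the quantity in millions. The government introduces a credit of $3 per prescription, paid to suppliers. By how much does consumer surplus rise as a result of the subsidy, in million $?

Demand slope: (293 − 307)/(20 − 13) = -2, so Qd = 333 − 2P.
Supply slope: (309 − 300)/(22 − 19) = 3, so Qs = 3P + 243.
Without the subsidy, 333 − 2P = 3P + 243 gives 5P = 90, so P* = $18 and Q* = 297.
With a per-unit subsidy paid to suppliers, each receives P + 3 per unit sold, so supply becomes Qs = 3(P + 3) + 243.
New equilibrium: buyers pay $16.2, suppliers receive $19.2, Q = 300.6. (Wedge: Pb − Ps = −3.)
ΔCS is the trapezoid between Q = 300.6 and Q = 297 of height $1.8: ½ · (297 + 300.6) · 1.8 = $537.84.

Consumer surplus rises by $537.84 million.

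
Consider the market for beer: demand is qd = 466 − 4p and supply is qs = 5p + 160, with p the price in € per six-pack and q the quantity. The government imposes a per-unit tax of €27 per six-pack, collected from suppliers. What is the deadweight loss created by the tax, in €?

Without the tax, 466 − 4p = 5p + 160 gives 9p = 306, so p* = €34 and q* = 330.
With the tax collected from suppliers, supply shifts: qs = 5(p − 27) + 160.
New equilibrium: buyers pay €49, suppliers receive €22, q = 270. (Wedge: pb − ps = 27.)
Quantity falls by |ΔQ| = |330 − 270| = 60.
DWL = ½ · t · |ΔQ| = ½ · 27 · 60 = €810.

Deadweight loss = €810.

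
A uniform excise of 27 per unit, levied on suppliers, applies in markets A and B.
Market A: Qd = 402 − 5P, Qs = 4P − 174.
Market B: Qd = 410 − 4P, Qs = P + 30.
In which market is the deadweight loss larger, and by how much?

Market A: pre-tax P* = 64, Q* = 82; post-tax Q = 22; deadweight loss = 810.
Market B: pre-tax P* = 76, Q* = 106; post-tax Q = 84.4; deadweight loss = 291.6.
Difference: 810 vs 291.6 → market A is larger by 518.4.

Market A, by 518.4.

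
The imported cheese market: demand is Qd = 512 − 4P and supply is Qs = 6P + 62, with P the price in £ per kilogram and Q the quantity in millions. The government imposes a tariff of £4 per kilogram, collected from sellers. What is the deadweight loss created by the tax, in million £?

Deadweight loss = £19.2 million.

Before the tax: set 512 − 4P = 6P + 62 → P* = £45, Q* = 332.
With the tax collected from sellers, supply shifts: Qs = 6(P − 4) + 62.
New equilibrium: consumers pay £47.4, sellers receive £43.4, Q = 322.4. (Wedge: Pb − Ps = 4.)
Quantity falls by |ΔQ| = |332 − 322.4| = 9.6.
DWL = ½ · t · |ΔQ| = ½ · 4 · 9.6 = £19.2.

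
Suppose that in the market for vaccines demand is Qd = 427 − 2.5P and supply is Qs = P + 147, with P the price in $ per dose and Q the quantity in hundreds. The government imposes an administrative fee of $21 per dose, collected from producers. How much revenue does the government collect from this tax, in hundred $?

Tax revenue = $4452 hundred.

Without the tax, 427 − 2.5P = P + 147 gives 3.5P = 280, so P* = $80 and Q* = 227.
With the tax collected from producers, supply shifts: Qs = (P − 21) + 147.
Solving gives Q = 212 with consumers paying $86 and producers receiving $65 (the $21 wedge).
Revenue = t · Q = 21 · 212 = $4452.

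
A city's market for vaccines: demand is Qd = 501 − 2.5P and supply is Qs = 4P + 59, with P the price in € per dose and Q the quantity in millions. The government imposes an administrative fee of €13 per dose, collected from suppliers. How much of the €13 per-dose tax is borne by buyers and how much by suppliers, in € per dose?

Without the tax, 501 − 2.5P = 4P + 59 gives 6.5P = 442, so P* = €68 and Q* = 331.
With the tax collected from suppliers, supply shifts: Qs = 4(P − 13) + 59.
New equilibrium: buyers pay €76, suppliers receive €63, Q = 311. (Wedge: Pb − Ps = 13.)
Burden on buyers: €8; on suppliers: €5. (They sum to €13.)
The less price-elastic side of the market bears the larger share of a per-unit tax.

Buyers bear €8 per dose; suppliers bear €5 per dose.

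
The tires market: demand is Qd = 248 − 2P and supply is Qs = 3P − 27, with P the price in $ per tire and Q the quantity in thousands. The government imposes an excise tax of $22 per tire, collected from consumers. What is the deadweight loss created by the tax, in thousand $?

Deadweight loss = $290.4 thousand.

Before the tax: set 248 − 2P = 3P − 27 → P* = $55, Q* = 138.
With the tax collected from consumers, demand (in seller-price terms) shifts: Qd = 248 − 2(P + 22).
Solving gives Q = 111.6 with consumers paying $68.2 and sellers receiving $46.2 (the $22 wedge).
Quantity falls by |ΔQ| = |138 − 111.6| = 26.4.
DWL = ½ · t · |ΔQ| = ½ · 22 · 26.4 = $290.4.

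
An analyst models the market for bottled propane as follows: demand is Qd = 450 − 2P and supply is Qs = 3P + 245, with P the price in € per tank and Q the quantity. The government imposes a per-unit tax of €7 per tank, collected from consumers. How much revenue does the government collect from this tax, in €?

Before the tax: set 450 − 2P = 3P + 245 → P* = €41, Q* = 368.
With the tax collected from consumers, demand (in seller-price terms) shifts: Qd = 450 − 2(P + 7).
New equilibrium: consumers pay €45.2, suppliers receive €38.2, Q = 359.6. (Wedge: Pb − Ps = 7.)
Revenue = t · Q = 7 · 359.6 = €2517.2.

Tax revenue = €2517.2.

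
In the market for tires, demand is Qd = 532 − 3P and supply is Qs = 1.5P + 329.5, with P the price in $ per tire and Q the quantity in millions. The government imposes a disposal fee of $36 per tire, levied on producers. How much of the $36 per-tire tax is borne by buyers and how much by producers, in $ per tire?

Buyers bear $12 per tire; producers bear $24 per tire.

Without the tax, 532 − 3P = 1.5P + 329.5 gives 4.5P = 202.5, so P* = $45 and Q* = 397.
With the tax collected from producers, supply shifts: Qs = 1.5(P − 36) + 329.5.
New equilibrium: buyers pay $57, producers receive $21, Q = 361. (Wedge: Pb − Ps = 36.)
Burden on buyers: $12; on producers: $24. (They sum to $36.)
The less price-elastic side of the market bears the larger share of a per-unit tax.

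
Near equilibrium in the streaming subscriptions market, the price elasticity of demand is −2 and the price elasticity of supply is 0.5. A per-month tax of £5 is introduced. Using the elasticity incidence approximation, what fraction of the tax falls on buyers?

Buyers' share ≈ 0.2.

Incidence ratio: buyers' share ≈ εs / (εs + |εd|) = 0.5 / (0.5 + 2) = 0.2.
Supply is the less elastic side, so buyers bear the smaller share.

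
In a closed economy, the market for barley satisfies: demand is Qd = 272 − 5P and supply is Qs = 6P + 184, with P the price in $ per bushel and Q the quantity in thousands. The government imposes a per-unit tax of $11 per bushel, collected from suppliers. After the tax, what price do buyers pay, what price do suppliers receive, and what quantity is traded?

Buyers pay $14; suppliers receive $3; quantity = 202.

Before the tax: set 272 − 5P = 6P + 184 → P* = $8, Q* = 232.
With the tax collected from suppliers, supply shifts: Qs = 6(P − 11) + 184.
New equilibrium: buyers pay $14, suppliers receive $3, Q = 202. (Wedge: Pb − Ps = 11.)
The less price-elastic side of the market bears the larger share of a per-unit tax.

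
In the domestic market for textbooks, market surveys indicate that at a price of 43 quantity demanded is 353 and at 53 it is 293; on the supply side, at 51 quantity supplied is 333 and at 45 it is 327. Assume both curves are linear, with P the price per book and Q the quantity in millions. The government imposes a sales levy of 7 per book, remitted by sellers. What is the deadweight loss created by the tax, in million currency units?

Deadweight loss = 21 million.

Demand slope: (293 − 353)/(53 − 43) = -6, so Qd = 611 − 6P.
Supply slope: (327 − 333)/(45 − 51) = 1, so Qs = P + 282.
Before the tax: set 611 − 6P = P + 282 → P* = 47, Q* = 329.
With the tax collected from sellers, supply shifts: Qs = (P − 7) + 282.
New equilibrium: consumers pay 48, sellers receive 41, Q = 323. (Wedge: Pb − Ps = 7.)
Quantity falls by |ΔQ| = |329 − 323| = 6.
DWL = ½ · t · |ΔQ| = ½ · 7 · 6 = 21.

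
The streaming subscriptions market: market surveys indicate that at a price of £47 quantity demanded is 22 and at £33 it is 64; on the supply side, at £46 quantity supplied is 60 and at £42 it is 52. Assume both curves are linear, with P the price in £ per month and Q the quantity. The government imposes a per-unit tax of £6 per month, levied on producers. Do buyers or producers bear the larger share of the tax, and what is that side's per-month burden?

Producers bear the larger share: £3.6 per month.

Demand slope: (64 − 22)/(33 − 47) = -3, so Qd = 163 − 3P.
Supply slope: (52 − 60)/(42 − 46) = 2, so Qs = 2P − 32.
Before the tax: set 163 − 3P = 2P − 32 → P* = £39, Q* = 46.
With the tax collected from producers, supply shifts: Qs = 2(P − 6) − 32.
New equilibrium: buyers pay £41.4, producers receive £35.4, Q = 38.8. (Wedge: Pb − Ps = 6.)
Per-month burden: buyers £2.4, producers £3.6.
Producers take the larger share because supply is less price-elastic here (demand slope 3 vs supply slope 2).
The less price-elastic side of the market bears the larger share of a per-unit tax.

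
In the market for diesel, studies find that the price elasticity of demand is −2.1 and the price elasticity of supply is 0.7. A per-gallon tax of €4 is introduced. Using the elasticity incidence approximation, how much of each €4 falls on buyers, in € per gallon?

Buyers bear ≈ €1 per gallon.

Incidence ratio: buyers' share ≈ εs / (εs + |εd|) = 0.7 / (0.7 + 2.1) = 0.25.
So buyers bear ≈ 0.25 × €4 = €1; producers bear €3.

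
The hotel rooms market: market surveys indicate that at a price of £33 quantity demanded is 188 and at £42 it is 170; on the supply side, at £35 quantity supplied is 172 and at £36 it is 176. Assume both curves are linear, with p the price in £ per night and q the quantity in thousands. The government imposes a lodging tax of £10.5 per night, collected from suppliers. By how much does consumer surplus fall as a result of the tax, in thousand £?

Consumer surplus falls by £1211 thousand.

Demand slope: (170 − 188)/(42 − 33) = -2, so qd = 254 − 2p.
Supply slope: (176 − 172)/(36 − 35) = 4, so qs = 4p + 32.
Without the tax, 254 − 2p = 4p + 32 gives 6p = 222, so p* = £37 and q* = 180.
With the tax collected from suppliers, supply shifts: qs = 4(p − 10.5) + 32.
Solving gives q = 166 with consumers paying £44 and suppliers receiving £33.5 (the £10.5 wedge).
ΔCS is the trapezoid between Q = 166 and Q = 180 of height £7: ½ · (180 + 166) · 7 = £1211.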